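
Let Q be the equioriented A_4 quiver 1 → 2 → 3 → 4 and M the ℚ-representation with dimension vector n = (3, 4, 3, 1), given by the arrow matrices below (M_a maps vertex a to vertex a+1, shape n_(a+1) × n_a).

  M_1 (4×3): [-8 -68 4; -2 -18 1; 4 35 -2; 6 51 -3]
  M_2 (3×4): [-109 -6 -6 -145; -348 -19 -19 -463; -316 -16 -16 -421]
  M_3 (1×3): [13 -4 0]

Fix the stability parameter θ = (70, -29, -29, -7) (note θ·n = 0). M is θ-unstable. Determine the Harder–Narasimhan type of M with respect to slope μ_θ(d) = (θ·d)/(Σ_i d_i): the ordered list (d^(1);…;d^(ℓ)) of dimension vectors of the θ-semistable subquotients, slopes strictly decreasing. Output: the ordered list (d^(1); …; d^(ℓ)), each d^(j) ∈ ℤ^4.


Interval decomposition of M: I[1,1], I[1,2], I[1,4], I[2,3]^2.
HN type (ℓ=4): μ^(1)=70; μ^(2)=41/2; μ^(3)=5/4; μ^(4)=-29

((1, 0, 0, 0); (1, 1, 0, 0); (1, 1, 1, 1); (0, 2, 2, 0))


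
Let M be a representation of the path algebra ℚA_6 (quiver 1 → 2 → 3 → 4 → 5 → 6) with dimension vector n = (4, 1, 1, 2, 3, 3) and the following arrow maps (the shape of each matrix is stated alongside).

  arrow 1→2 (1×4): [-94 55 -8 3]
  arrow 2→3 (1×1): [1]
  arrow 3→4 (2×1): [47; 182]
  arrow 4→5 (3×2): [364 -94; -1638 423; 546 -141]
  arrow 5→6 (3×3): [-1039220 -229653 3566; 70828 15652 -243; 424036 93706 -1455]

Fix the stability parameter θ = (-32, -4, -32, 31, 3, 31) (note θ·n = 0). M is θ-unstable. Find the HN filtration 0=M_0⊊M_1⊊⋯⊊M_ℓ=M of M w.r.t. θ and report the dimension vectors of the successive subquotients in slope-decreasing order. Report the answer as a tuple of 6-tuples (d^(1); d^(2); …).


Via rank(M_{q-1}∘⋯∘M_p): M ≅ I[1,1]^3, I[1,4], I[4,6], I[5,5], I[5,6], I[6,6].
μ_θ-semistable layers: μ^(1)=31; μ^(2)=17; μ^(3)=3; μ^(4)=-18; μ^(5)=-32

((0, 0, 0, 1, 0, 3); (0, 0, 0, 1, 1, 0); (0, 0, 0, 0, 2, 0); (0, 1, 1, 0, 0, 0); (4, 0, 0, 0, 0, 0))


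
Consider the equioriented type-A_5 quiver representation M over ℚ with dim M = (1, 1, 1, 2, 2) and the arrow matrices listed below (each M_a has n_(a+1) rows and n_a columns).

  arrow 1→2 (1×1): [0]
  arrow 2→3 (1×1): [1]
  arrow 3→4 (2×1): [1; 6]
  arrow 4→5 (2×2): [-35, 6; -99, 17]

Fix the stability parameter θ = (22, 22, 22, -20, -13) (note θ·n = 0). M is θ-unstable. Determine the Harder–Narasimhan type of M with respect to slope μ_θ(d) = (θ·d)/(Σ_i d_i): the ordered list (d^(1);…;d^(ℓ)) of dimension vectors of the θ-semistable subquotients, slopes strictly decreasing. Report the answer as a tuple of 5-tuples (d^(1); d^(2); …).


Interval decomposition of M: I[1,1], I[2,5], I[4,5].
HN type (ℓ=4): μ^(1)=22; μ^(2)=11/4; μ^(3)=-13; μ^(4)=-20

((1, 0, 0, 0, 0); (0, 1, 1, 1, 1); (0, 0, 0, 0, 1); (0, 0, 0, 1, 0))


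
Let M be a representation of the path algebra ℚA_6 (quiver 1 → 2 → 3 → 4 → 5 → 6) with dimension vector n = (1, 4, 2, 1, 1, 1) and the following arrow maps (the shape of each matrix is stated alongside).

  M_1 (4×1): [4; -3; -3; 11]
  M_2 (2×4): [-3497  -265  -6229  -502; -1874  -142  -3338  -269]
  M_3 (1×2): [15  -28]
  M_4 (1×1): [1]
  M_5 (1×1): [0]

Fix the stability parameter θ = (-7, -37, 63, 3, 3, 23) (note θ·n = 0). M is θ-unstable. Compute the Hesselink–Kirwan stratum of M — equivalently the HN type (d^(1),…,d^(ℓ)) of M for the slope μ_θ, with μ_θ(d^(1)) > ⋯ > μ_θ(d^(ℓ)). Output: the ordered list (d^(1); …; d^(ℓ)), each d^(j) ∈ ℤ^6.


Interval decomposition of M: I[1,3], I[2,2]^2, I[2,5], I[6,6].
HN type (ℓ=4): μ^(1)=63; μ^(2)=23; μ^(3)=-22; μ^(4)=-37

((0, 0, 1, 0, 0, 0); (0, 0, 1, 1, 1, 1); (1, 1, 0, 0, 0, 0); (0, 3, 0, 0, 0, 0))


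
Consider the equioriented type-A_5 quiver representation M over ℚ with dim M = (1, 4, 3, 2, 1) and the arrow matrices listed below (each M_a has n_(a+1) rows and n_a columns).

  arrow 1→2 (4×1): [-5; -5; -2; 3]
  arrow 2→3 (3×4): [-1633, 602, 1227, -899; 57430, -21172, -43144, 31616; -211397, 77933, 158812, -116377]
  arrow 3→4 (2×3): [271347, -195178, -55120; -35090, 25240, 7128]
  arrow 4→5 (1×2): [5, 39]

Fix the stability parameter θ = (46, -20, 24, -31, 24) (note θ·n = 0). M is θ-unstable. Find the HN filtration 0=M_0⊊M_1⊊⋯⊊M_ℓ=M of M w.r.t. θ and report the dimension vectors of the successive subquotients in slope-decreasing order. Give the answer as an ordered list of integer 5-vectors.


Interval decomposition of M: I[1,3], I[2,2], I[2,4], I[2,5].
HN type (ℓ=4): μ^(1)=24; μ^(2)=13; μ^(3)=-7/2; μ^(4)=-20

((0, 0, 1, 0, 1); (1, 1, 0, 0, 0); (0, 0, 2, 2, 0); (0, 3, 0, 0, 0))


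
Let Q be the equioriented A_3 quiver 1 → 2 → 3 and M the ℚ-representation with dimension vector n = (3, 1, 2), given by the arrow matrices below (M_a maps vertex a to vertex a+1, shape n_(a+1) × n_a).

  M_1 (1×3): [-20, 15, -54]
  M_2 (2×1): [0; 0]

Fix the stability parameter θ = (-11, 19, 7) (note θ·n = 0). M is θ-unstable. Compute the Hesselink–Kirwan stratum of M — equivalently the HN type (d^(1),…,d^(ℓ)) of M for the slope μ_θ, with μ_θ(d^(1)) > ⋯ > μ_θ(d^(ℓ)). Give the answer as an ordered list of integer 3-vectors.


Via rank(M_{q-1}∘⋯∘M_p): M ≅ I[1,1]^2, I[1,2], I[3,3]^2.
μ_θ-semistable layers: μ^(1)=19; μ^(2)=7; μ^(3)=-11

((0, 1, 0); (0, 0, 2); (3, 0, 0))


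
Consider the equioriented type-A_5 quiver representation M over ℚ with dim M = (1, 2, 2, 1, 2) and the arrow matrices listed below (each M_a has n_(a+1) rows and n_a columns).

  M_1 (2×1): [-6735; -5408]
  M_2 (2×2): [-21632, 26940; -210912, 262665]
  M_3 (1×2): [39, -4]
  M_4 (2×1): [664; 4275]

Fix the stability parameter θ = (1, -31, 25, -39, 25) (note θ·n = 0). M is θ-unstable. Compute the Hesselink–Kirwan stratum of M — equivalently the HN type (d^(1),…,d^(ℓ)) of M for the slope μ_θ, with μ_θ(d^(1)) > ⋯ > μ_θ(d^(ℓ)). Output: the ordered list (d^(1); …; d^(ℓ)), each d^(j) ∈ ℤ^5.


Barcode: M ≅ I[1,2], I[2,3], I[3,5], I[5,5]. HN layers by μ_θ (4 steps, strictly decreasing):
  μ^(1)=25; μ^(2)=-7; μ^(3)=-15; μ^(4)=-31

((0, 0, 1, 0, 2); (0, 0, 1, 1, 0); (1, 1, 0, 0, 0); (0, 1, 0, 0, 0))


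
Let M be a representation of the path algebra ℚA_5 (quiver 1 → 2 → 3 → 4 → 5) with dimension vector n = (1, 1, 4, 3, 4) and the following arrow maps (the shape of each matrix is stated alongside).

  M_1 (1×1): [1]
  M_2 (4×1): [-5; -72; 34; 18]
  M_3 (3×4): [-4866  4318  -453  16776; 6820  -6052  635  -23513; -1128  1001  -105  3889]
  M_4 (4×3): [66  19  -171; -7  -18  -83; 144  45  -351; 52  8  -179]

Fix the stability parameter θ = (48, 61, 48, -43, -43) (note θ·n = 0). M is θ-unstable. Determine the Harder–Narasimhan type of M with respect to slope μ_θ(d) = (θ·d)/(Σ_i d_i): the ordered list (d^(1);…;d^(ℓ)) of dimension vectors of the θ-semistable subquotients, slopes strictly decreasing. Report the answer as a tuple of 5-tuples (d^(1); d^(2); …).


Barcode: M ≅ I[1,3], I[3,5]^3, I[5,5]. HN layers by μ_θ (4 steps, strictly decreasing):
  μ^(1)=109/2; μ^(2)=48; μ^(3)=-38/3; μ^(4)=-43

((0, 1, 1, 0, 0); (1, 0, 0, 0, 0); (0, 0, 3, 3, 3); (0, 0, 0, 0, 1))


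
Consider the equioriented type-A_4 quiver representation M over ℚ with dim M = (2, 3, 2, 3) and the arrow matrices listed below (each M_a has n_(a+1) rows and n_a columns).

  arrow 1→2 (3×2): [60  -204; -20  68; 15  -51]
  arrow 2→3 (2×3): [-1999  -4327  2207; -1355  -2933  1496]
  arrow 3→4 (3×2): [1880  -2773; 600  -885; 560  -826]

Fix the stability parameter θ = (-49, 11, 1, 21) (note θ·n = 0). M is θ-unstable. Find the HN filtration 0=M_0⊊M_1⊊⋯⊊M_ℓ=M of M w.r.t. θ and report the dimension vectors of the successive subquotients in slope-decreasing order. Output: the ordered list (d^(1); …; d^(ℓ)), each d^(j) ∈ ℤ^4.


Barcode: M ≅ I[1,1], I[1,3], I[2,2], I[2,4], I[4,4]^2. HN layers by μ_θ (4 steps, strictly decreasing):
  μ^(1)=21; μ^(2)=11; μ^(3)=6; μ^(4)=-49

((0, 0, 0, 3); (0, 1, 0, 0); (0, 2, 2, 0); (2, 0, 0, 0))


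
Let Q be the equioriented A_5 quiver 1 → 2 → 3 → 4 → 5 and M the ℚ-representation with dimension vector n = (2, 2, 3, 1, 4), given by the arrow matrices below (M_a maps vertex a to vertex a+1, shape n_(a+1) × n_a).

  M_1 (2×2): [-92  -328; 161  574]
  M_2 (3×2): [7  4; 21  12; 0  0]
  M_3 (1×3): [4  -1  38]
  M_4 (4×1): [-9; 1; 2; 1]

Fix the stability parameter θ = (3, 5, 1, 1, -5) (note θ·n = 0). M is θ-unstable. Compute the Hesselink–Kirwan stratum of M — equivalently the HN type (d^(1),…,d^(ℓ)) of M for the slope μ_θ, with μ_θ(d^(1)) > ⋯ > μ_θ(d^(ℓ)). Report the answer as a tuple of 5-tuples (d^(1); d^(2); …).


Via rank(M_{q-1}∘⋯∘M_p): M ≅ I[1,1], I[1,2], I[2,5], I[3,3]^2, I[5,5]^3.
μ_θ-semistable layers: μ^(1)=5; μ^(2)=3; μ^(3)=1; μ^(4)=1/2; μ^(5)=-5

((0, 1, 0, 0, 0); (2, 0, 0, 0, 0); (0, 0, 2, 0, 0); (0, 1, 1, 1, 1); (0, 0, 0, 0, 3))


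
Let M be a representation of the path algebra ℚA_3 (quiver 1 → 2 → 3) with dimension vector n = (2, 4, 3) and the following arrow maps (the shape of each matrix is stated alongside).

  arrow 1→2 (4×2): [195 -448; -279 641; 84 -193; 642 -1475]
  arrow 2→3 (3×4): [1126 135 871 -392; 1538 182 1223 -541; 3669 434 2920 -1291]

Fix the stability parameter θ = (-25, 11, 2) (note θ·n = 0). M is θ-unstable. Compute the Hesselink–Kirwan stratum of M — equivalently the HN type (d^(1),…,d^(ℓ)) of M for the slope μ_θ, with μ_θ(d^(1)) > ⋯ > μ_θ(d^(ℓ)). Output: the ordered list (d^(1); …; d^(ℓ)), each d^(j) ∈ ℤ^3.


Barcode: M ≅ I[1,3]^2, I[2,2], I[2,3]. HN layers by μ_θ (3 steps, strictly decreasing):
  μ^(1)=11; μ^(2)=13/2; μ^(3)=-25

((0, 1, 0); (0, 3, 3); (2, 0, 0))


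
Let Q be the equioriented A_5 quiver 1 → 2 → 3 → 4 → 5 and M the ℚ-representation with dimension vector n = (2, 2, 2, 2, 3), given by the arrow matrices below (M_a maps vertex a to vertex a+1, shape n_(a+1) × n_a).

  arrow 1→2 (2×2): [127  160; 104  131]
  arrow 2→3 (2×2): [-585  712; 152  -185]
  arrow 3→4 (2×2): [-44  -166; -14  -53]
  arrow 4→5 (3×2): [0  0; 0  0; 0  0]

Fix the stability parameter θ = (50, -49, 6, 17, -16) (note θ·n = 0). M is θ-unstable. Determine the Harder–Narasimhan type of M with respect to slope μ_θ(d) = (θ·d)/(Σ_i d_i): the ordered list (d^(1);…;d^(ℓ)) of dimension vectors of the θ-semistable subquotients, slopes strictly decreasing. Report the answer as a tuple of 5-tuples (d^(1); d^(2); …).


Barcode: M ≅ I[1,4]^2, I[5,5]^3. HN layers by μ_θ (4 steps, strictly decreasing):
  μ^(1)=17; μ^(2)=6; μ^(3)=1/2; μ^(4)=-16

((0, 0, 0, 2, 0); (0, 0, 2, 0, 0); (2, 2, 0, 0, 0); (0, 0, 0, 0, 3))


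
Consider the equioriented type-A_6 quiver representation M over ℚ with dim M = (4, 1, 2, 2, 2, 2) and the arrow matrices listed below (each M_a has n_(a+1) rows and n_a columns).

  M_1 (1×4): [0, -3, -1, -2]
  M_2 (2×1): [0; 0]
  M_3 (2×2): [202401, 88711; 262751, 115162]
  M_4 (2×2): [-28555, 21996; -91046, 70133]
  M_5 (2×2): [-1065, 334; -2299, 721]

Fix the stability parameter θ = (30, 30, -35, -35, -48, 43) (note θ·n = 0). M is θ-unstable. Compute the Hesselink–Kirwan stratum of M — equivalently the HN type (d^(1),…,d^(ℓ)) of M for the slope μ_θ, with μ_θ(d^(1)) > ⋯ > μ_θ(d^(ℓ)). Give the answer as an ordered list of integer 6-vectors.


Interval decomposition of M: I[1,1]^3, I[1,2], I[3,6]^2.
HN type (ℓ=3): μ^(1)=43; μ^(2)=30; μ^(3)=-118/3

((0, 0, 0, 0, 0, 2); (4, 1, 0, 0, 0, 0); (0, 0, 2, 2, 2, 0))


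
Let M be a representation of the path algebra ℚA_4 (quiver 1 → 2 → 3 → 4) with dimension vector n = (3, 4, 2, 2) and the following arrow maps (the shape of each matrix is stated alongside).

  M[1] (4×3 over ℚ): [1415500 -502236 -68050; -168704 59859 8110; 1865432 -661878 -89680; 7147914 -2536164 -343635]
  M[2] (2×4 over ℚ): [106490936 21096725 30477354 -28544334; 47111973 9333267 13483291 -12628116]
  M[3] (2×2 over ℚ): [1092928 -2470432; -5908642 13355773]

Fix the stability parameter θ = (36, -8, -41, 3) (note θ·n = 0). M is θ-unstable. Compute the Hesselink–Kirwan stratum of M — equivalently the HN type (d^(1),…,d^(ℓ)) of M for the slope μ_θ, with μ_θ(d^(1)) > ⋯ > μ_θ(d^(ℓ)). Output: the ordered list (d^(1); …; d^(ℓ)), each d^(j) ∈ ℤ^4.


Via rank(M_{q-1}∘⋯∘M_p): M ≅ I[1,1], I[1,3], I[1,4], I[2,2]^2, I[4,4].
μ_θ-semistable layers: μ^(1)=36; μ^(2)=3; μ^(3)=-13/3; μ^(4)=-8

((1, 0, 0, 0); (0, 0, 0, 2); (2, 2, 2, 0); (0, 2, 0, 0))


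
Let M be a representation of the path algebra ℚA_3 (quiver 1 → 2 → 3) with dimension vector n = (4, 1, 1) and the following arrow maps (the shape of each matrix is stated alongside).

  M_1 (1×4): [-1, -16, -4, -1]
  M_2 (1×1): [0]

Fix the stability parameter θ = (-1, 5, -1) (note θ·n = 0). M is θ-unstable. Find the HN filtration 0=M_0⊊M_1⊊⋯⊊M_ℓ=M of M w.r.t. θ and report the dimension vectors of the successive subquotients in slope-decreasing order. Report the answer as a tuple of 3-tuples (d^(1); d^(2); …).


Via rank(M_{q-1}∘⋯∘M_p): M ≅ I[1,1]^3, I[1,2], I[3,3].
μ_θ-semistable layers: μ^(1)=5; μ^(2)=-1

((0, 1, 0); (4, 0, 1))


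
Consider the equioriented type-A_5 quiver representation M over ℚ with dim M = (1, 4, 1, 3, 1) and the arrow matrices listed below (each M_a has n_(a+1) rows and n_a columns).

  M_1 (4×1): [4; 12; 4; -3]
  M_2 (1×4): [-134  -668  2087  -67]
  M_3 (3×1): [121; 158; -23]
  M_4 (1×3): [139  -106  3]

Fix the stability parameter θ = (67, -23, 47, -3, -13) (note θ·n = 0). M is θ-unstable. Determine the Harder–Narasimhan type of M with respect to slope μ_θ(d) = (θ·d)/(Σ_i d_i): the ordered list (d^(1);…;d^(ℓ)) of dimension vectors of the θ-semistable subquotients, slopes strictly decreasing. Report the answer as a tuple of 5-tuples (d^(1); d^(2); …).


Barcode: M ≅ I[1,5], I[2,2]^3, I[4,4]^2. HN layers by μ_θ (3 steps, strictly decreasing):
  μ^(1)=15; μ^(2)=-3; μ^(3)=-23

((1, 1, 1, 1, 1); (0, 0, 0, 2, 0); (0, 3, 0, 0, 0))


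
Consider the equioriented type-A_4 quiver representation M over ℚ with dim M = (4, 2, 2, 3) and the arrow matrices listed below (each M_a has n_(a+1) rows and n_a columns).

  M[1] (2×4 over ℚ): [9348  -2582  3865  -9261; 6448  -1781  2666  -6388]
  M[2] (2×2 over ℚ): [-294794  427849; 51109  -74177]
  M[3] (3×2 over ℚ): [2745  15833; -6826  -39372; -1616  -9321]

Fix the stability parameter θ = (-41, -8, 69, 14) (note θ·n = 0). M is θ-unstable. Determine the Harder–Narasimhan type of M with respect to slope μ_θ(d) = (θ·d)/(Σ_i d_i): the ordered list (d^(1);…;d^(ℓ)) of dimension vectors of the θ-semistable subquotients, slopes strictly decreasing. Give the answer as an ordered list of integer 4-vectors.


Barcode: M ≅ I[1,1]^2, I[1,4]^2, I[4,4]. HN layers by μ_θ (4 steps, strictly decreasing):
  μ^(1)=83/2; μ^(2)=14; μ^(3)=-8; μ^(4)=-41

((0, 0, 2, 2); (0, 0, 0, 1); (0, 2, 0, 0); (4, 0, 0, 0))


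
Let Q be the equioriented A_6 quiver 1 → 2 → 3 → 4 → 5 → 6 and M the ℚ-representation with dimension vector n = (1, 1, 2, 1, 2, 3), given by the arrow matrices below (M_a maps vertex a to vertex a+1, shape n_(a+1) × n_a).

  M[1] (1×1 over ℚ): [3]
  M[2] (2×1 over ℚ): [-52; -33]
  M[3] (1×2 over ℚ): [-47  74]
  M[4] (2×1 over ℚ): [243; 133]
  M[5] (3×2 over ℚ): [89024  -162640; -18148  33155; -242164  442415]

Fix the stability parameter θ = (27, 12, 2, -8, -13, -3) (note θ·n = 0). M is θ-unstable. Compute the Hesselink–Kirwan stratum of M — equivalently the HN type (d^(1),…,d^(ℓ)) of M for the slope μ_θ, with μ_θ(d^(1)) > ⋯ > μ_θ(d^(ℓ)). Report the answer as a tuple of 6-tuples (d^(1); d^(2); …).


Via rank(M_{q-1}∘⋯∘M_p): M ≅ I[1,6], I[3,3], I[5,5], I[6,6]^2.
μ_θ-semistable layers: μ^(1)=17/6; μ^(2)=2; μ^(3)=-3; μ^(4)=-13

((1, 1, 1, 1, 1, 1); (0, 0, 1, 0, 0, 0); (0, 0, 0, 0, 0, 2); (0, 0, 0, 0, 1, 0))


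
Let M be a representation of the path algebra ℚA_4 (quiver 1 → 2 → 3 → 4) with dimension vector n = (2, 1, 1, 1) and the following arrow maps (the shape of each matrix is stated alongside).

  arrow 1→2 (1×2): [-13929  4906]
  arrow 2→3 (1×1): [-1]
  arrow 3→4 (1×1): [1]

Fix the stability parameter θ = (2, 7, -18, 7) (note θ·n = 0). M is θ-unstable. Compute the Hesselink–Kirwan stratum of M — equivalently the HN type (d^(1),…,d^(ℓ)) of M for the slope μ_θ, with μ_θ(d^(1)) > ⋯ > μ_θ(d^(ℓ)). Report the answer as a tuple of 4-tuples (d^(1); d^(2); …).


Via rank(M_{q-1}∘⋯∘M_p): M ≅ I[1,1], I[1,4].
μ_θ-semistable layers: μ^(1)=7; μ^(2)=2; μ^(3)=-3

((0, 0, 0, 1); (1, 0, 0, 0); (1, 1, 1, 0))


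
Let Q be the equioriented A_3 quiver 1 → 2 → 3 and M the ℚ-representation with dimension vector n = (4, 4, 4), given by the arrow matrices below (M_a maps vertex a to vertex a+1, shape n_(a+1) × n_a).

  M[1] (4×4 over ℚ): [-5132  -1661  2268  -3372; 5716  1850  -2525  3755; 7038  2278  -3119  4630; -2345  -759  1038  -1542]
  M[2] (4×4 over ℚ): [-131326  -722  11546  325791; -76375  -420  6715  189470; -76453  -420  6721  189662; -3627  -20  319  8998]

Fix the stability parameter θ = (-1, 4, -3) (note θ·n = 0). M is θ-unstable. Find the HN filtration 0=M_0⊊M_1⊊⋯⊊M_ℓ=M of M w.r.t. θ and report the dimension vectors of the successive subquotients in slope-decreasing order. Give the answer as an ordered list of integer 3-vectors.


Via rank(M_{q-1}∘⋯∘M_p): M ≅ I[1,2]^2, I[1,3]^2, I[3,3]^2.
μ_θ-semistable layers: μ^(1)=4; μ^(2)=1/2; μ^(3)=-1; μ^(4)=-3

((0, 2, 0); (0, 2, 2); (4, 0, 0); (0, 0, 2))


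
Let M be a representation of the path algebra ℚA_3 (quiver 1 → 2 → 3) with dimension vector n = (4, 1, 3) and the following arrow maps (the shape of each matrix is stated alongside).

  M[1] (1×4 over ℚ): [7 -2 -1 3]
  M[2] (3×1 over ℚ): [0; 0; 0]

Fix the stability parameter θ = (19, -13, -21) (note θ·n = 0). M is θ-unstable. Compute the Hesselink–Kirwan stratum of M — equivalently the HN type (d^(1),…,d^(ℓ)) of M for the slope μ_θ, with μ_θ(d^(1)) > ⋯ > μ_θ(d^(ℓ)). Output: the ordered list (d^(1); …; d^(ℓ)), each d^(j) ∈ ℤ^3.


Barcode: M ≅ I[1,1]^3, I[1,2], I[3,3]^3. HN layers by μ_θ (3 steps, strictly decreasing):
  μ^(1)=19; μ^(2)=3; μ^(3)=-21

((3, 0, 0); (1, 1, 0); (0, 0, 3))


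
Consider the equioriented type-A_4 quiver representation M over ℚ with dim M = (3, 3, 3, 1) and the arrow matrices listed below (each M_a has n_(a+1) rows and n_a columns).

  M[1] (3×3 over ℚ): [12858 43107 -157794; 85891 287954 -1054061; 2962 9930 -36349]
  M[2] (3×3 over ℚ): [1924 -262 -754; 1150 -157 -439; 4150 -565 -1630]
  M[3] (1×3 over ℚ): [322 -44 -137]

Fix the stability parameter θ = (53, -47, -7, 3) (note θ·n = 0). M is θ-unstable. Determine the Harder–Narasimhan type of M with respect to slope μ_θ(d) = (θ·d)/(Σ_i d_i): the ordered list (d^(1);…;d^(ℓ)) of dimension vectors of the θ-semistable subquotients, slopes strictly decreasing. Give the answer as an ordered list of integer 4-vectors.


Barcode: M ≅ I[1,2], I[1,3], I[1,4], I[3,3]. HN layers by μ_θ (3 steps, strictly decreasing):
  μ^(1)=3; μ^(2)=-1/3; μ^(3)=-7

((1, 1, 0, 1); (2, 2, 2, 0); (0, 0, 1, 0))


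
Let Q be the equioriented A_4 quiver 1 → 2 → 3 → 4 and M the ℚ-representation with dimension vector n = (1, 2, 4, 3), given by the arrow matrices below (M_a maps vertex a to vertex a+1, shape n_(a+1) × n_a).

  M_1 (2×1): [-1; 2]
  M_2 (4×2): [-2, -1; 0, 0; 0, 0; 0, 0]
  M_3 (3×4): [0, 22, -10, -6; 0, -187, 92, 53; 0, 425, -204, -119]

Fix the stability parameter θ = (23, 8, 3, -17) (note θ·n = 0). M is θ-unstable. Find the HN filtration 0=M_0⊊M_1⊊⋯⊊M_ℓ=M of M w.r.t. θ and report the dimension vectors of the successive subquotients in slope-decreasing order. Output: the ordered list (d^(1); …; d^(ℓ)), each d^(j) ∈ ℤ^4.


Interval decomposition of M: I[1,2], I[2,3], I[3,3], I[3,4]^2, I[4,4].
HN type (ℓ=5): μ^(1)=31/2; μ^(2)=11/2; μ^(3)=3; μ^(4)=-7; μ^(5)=-17

((1, 1, 0, 0); (0, 1, 1, 0); (0, 0, 1, 0); (0, 0, 2, 2); (0, 0, 0, 1))


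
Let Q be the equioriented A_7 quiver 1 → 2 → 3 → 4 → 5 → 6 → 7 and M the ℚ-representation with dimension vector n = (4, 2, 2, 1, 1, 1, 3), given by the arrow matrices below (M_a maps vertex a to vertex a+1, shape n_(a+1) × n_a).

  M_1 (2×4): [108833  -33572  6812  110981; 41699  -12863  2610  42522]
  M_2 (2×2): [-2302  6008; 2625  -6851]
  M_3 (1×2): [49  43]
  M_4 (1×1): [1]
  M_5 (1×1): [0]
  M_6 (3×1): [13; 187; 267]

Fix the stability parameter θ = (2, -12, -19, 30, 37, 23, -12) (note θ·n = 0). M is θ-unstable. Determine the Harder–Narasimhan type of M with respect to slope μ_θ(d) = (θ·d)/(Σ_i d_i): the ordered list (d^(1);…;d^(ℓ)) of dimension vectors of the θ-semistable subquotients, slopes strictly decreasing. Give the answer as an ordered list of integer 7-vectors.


Interval decomposition of M: I[1,1]^2, I[1,3], I[1,5], I[6,7], I[7,7]^2.
HN type (ℓ=6): μ^(1)=37; μ^(2)=30; μ^(3)=11/2; μ^(4)=2; μ^(5)=-29/3; μ^(6)=-12

((0, 0, 0, 0, 1, 0, 0); (0, 0, 0, 1, 0, 0, 0); (0, 0, 0, 0, 0, 1, 1); (2, 0, 0, 0, 0, 0, 0); (2, 2, 2, 0, 0, 0, 0); (0, 0, 0, 0, 0, 0, 2))


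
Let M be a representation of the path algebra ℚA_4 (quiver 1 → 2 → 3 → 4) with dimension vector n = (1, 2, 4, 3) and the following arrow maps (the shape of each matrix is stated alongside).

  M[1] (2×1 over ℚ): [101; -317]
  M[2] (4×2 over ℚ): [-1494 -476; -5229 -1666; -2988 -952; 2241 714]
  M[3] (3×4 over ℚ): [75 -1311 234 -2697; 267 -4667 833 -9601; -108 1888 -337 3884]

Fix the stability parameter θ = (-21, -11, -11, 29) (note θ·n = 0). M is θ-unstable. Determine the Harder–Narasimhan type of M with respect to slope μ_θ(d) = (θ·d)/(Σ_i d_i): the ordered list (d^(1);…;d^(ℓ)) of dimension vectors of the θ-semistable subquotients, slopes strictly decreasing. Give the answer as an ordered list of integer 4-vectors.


Interval decomposition of M: I[1,3], I[2,2], I[3,3], I[3,4]^2, I[4,4].
HN type (ℓ=3): μ^(1)=29; μ^(2)=-11; μ^(3)=-21

((0, 0, 0, 3); (0, 2, 4, 0); (1, 0, 0, 0))


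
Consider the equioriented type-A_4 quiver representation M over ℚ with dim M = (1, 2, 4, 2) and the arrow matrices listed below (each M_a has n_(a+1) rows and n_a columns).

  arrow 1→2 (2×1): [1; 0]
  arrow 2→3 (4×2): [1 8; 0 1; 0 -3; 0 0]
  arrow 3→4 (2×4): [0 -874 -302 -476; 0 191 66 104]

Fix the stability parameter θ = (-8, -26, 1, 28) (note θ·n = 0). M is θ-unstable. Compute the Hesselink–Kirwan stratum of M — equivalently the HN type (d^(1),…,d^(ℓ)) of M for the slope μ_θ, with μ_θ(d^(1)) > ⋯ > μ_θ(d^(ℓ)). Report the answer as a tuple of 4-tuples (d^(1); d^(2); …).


Via rank(M_{q-1}∘⋯∘M_p): M ≅ I[1,3], I[2,4], I[3,3], I[3,4].
μ_θ-semistable layers: μ^(1)=28; μ^(2)=1; μ^(3)=-17; μ^(4)=-26

((0, 0, 0, 2); (0, 0, 4, 0); (1, 1, 0, 0); (0, 1, 0, 0))


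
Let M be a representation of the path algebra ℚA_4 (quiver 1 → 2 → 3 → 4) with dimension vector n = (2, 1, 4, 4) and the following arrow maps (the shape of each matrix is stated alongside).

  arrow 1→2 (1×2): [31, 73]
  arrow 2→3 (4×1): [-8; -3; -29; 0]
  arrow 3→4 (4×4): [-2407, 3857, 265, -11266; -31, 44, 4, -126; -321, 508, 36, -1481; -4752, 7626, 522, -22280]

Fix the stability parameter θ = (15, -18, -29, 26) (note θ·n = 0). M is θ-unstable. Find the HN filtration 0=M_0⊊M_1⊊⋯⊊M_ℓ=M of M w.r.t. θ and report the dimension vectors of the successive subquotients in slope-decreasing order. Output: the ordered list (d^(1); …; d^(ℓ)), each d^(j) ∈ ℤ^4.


Barcode: M ≅ I[1,1], I[1,3], I[3,4]^3, I[4,4]. HN layers by μ_θ (4 steps, strictly decreasing):
  μ^(1)=26; μ^(2)=15; μ^(3)=-32/3; μ^(4)=-29

((0, 0, 0, 4); (1, 0, 0, 0); (1, 1, 1, 0); (0, 0, 3, 0))


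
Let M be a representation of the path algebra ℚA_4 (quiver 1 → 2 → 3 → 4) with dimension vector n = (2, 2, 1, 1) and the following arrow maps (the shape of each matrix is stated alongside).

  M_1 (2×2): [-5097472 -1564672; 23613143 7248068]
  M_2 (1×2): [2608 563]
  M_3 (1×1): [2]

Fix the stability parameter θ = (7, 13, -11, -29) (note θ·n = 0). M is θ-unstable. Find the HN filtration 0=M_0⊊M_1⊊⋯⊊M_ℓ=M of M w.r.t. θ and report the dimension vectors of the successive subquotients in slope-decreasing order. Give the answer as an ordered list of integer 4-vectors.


Interval decomposition of M: I[1,1], I[1,4], I[2,2].
HN type (ℓ=3): μ^(1)=13; μ^(2)=7; μ^(3)=-5

((0, 1, 0, 0); (1, 0, 0, 0); (1, 1, 1, 1))


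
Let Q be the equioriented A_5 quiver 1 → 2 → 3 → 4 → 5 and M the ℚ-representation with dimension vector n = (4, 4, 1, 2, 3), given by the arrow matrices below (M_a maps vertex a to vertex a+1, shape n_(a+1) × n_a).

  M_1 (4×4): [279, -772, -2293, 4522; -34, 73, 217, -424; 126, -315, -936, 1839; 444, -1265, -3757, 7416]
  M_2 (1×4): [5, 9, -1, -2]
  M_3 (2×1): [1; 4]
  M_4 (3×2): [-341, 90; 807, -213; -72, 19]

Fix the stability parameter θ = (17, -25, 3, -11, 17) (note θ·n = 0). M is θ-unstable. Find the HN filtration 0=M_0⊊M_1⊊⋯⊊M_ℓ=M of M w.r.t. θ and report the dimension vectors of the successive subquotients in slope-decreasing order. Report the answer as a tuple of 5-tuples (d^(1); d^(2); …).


Interval decomposition of M: I[1,2]^3, I[1,5], I[4,5], I[5,5].
HN type (ℓ=3): μ^(1)=17; μ^(2)=-4; μ^(3)=-11

((0, 0, 0, 0, 3); (4, 4, 1, 1, 0); (0, 0, 0, 1, 0))


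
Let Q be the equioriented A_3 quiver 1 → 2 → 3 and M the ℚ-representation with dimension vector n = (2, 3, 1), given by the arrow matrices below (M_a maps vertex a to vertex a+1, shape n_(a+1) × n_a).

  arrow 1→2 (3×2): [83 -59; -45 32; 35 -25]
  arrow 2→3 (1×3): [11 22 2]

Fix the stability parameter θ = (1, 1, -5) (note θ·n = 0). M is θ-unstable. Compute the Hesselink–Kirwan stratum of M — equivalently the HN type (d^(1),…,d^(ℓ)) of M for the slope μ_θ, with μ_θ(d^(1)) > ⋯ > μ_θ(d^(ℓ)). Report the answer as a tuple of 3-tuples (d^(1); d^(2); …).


Via rank(M_{q-1}∘⋯∘M_p): M ≅ I[1,2], I[1,3], I[2,2].
μ_θ-semistable layers: μ^(1)=1; μ^(2)=-1

((1, 2, 0); (1, 1, 1))


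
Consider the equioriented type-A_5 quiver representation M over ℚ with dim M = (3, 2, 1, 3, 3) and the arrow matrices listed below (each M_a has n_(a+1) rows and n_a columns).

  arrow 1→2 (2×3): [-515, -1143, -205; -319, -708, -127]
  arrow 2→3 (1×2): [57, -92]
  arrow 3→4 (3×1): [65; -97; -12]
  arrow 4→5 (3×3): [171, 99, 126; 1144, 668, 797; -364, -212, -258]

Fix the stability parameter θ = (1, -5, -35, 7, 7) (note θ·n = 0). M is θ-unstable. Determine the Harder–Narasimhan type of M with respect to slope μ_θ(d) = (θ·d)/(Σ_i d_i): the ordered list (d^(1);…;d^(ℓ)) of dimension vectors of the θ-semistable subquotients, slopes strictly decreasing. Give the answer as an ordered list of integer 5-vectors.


Via rank(M_{q-1}∘⋯∘M_p): M ≅ I[1,1], I[1,2], I[1,4], I[4,5]^2, I[5,5].
μ_θ-semistable layers: μ^(1)=7; μ^(2)=1; μ^(3)=-2; μ^(4)=-13

((0, 0, 0, 3, 3); (1, 0, 0, 0, 0); (1, 1, 0, 0, 0); (1, 1, 1, 0, 0))


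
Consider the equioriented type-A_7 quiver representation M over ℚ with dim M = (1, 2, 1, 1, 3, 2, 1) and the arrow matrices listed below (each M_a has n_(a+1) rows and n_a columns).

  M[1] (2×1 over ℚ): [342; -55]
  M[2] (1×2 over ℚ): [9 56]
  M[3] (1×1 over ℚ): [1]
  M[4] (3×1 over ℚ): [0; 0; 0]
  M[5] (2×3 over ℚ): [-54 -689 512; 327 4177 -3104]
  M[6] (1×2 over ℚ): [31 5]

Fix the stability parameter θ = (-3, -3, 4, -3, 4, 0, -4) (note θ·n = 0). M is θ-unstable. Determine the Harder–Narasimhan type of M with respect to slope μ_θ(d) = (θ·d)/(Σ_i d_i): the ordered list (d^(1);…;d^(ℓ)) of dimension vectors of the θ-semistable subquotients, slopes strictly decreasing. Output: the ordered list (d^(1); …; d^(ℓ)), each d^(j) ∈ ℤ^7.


Interval decomposition of M: I[1,4], I[2,2], I[5,5], I[5,6], I[5,7].
HN type (ℓ=5): μ^(1)=4; μ^(2)=2; μ^(3)=1/2; μ^(4)=0; μ^(5)=-3

((0, 0, 0, 0, 1, 0, 0); (0, 0, 0, 0, 1, 1, 0); (0, 0, 1, 1, 0, 0, 0); (0, 0, 0, 0, 1, 1, 1); (1, 2, 0, 0, 0, 0, 0))


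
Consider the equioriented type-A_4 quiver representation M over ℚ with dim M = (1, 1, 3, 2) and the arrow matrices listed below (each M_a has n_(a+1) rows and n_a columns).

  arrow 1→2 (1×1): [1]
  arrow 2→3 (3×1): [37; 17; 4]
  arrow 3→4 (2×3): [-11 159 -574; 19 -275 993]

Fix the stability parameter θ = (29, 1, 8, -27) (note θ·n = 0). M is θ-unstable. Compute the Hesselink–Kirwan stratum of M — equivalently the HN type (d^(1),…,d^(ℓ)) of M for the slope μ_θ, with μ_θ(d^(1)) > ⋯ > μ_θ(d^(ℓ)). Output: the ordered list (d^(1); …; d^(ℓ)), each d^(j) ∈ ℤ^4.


Interval decomposition of M: I[1,3], I[3,4]^2.
HN type (ℓ=2): μ^(1)=38/3; μ^(2)=-19/2

((1, 1, 1, 0); (0, 0, 2, 2))


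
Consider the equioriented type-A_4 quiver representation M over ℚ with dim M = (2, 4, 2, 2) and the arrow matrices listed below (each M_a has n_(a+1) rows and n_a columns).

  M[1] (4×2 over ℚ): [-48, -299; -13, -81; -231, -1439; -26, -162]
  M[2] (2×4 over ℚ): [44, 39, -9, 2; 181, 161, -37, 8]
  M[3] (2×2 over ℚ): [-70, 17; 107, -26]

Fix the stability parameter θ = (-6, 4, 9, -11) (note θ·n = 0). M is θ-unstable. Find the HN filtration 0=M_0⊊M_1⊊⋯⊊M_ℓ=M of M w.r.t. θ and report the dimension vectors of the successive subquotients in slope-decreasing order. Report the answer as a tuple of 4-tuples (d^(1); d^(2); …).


Via rank(M_{q-1}∘⋯∘M_p): M ≅ I[1,2], I[1,4], I[2,2], I[2,4].
μ_θ-semistable layers: μ^(1)=4; μ^(2)=2/3; μ^(3)=-6

((0, 2, 0, 0); (0, 2, 2, 2); (2, 0, 0, 0))


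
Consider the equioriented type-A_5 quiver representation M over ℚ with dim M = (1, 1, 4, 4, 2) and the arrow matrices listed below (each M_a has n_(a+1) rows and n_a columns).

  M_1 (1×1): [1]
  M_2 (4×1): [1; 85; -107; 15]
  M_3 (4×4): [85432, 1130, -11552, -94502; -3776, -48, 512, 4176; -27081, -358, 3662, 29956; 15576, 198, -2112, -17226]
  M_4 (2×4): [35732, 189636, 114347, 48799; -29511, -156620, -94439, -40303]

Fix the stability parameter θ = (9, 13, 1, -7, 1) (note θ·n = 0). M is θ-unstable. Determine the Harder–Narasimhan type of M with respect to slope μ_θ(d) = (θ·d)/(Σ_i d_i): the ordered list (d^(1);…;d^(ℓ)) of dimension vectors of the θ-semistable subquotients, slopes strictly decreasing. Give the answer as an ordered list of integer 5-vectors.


Barcode: M ≅ I[1,5], I[3,3]^2, I[3,5], I[4,4]^2. HN layers by μ_θ (4 steps, strictly decreasing):
  μ^(1)=17/5; μ^(2)=1; μ^(3)=-3; μ^(4)=-7

((1, 1, 1, 1, 1); (0, 0, 2, 0, 1); (0, 0, 1, 1, 0); (0, 0, 0, 2, 0))


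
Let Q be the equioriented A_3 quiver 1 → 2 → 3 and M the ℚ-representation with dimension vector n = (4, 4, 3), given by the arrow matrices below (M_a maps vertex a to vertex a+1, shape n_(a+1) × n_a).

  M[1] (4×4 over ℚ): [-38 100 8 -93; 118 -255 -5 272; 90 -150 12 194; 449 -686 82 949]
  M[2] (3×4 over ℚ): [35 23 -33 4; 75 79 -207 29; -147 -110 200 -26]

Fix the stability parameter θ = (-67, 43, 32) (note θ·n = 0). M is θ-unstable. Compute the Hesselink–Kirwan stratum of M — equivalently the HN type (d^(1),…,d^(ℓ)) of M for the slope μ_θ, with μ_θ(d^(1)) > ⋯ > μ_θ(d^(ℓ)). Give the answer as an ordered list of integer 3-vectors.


Via rank(M_{q-1}∘⋯∘M_p): M ≅ I[1,2], I[1,3]^3.
μ_θ-semistable layers: μ^(1)=43; μ^(2)=75/2; μ^(3)=-67

((0, 1, 0); (0, 3, 3); (4, 0, 0))


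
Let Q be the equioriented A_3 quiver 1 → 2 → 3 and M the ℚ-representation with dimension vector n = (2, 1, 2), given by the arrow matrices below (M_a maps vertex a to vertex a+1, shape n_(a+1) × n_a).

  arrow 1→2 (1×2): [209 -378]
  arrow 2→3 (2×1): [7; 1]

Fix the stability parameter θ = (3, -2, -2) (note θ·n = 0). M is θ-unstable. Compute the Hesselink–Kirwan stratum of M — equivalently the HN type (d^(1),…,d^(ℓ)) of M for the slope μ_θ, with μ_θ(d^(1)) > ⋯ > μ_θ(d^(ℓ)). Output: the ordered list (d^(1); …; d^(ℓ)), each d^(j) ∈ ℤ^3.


Interval decomposition of M: I[1,1], I[1,3], I[3,3].
HN type (ℓ=3): μ^(1)=3; μ^(2)=-1/3; μ^(3)=-2

((1, 0, 0); (1, 1, 1); (0, 0, 1))


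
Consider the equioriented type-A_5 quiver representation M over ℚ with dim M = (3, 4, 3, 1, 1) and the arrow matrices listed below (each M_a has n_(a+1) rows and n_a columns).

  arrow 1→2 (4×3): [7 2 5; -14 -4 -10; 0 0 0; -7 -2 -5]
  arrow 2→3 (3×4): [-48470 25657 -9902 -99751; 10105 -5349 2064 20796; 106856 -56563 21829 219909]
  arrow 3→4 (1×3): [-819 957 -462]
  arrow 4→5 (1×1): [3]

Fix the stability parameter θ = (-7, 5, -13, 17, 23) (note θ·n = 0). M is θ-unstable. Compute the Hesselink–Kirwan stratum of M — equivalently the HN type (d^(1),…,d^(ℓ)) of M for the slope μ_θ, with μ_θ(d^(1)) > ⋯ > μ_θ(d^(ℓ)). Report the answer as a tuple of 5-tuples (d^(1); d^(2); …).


Barcode: M ≅ I[1,1]^2, I[1,3], I[2,2], I[2,3], I[2,5]. HN layers by μ_θ (5 steps, strictly decreasing):
  μ^(1)=23; μ^(2)=17; μ^(3)=5; μ^(4)=-4; μ^(5)=-7

((0, 0, 0, 0, 1); (0, 0, 0, 1, 0); (0, 1, 0, 0, 0); (0, 3, 3, 0, 0); (3, 0, 0, 0, 0))


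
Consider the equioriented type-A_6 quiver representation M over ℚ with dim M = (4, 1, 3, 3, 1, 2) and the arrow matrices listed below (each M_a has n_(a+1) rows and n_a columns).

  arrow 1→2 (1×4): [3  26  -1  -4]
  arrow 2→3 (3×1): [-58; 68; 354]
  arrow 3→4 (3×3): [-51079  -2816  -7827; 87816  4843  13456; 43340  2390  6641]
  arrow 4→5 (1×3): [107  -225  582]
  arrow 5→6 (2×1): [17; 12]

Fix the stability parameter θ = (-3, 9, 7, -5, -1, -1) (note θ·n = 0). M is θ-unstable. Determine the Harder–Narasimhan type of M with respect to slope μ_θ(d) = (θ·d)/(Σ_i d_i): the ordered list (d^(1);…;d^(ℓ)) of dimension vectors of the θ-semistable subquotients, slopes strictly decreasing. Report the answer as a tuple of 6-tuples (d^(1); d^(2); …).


Via rank(M_{q-1}∘⋯∘M_p): M ≅ I[1,1]^3, I[1,4], I[3,4], I[3,6], I[6,6].
μ_θ-semistable layers: μ^(1)=11/3; μ^(2)=1; μ^(3)=0; μ^(4)=-1; μ^(5)=-3

((0, 1, 1, 1, 0, 0); (0, 0, 1, 1, 0, 0); (0, 0, 1, 1, 1, 1); (0, 0, 0, 0, 0, 1); (4, 0, 0, 0, 0, 0))


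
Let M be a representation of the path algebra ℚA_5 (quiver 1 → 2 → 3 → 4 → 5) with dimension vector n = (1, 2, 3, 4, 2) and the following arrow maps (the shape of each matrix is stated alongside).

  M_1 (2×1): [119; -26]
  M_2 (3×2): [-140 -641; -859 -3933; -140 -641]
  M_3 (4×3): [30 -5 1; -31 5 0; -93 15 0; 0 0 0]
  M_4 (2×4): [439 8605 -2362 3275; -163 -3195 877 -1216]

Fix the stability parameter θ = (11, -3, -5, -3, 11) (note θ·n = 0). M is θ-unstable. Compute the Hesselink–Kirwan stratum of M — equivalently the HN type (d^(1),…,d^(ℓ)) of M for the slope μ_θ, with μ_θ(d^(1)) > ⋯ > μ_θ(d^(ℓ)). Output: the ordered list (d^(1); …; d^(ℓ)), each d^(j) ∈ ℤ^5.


Barcode: M ≅ I[1,5], I[2,3], I[3,5], I[4,4]^2. HN layers by μ_θ (5 steps, strictly decreasing):
  μ^(1)=11; μ^(2)=0; μ^(3)=-3; μ^(4)=-4; μ^(5)=-5

((0, 0, 0, 0, 2); (1, 1, 1, 1, 0); (0, 0, 0, 3, 0); (0, 1, 1, 0, 0); (0, 0, 1, 0, 0))


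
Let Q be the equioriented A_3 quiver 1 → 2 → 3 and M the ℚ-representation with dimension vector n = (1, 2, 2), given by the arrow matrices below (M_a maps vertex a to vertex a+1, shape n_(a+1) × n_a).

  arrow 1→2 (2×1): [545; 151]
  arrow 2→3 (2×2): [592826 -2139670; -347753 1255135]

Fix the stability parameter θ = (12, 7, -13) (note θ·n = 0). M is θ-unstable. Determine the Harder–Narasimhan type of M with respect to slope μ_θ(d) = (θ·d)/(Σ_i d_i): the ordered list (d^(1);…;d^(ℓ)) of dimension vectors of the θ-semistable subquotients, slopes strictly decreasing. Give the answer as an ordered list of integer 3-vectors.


Interval decomposition of M: I[1,2], I[2,3], I[3,3].
HN type (ℓ=3): μ^(1)=19/2; μ^(2)=-3; μ^(3)=-13

((1, 1, 0); (0, 1, 1); (0, 0, 1))


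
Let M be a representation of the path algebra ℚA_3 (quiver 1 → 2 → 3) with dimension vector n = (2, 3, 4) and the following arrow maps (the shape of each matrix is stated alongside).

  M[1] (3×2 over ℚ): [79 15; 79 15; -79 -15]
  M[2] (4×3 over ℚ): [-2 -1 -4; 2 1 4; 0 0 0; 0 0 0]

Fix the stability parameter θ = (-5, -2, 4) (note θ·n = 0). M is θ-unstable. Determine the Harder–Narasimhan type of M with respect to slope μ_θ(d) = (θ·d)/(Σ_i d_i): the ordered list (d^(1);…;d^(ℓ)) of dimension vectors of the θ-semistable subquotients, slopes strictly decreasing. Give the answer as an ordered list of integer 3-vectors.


Interval decomposition of M: I[1,1], I[1,3], I[2,2]^2, I[3,3]^3.
HN type (ℓ=3): μ^(1)=4; μ^(2)=-2; μ^(3)=-5

((0, 0, 4); (0, 3, 0); (2, 0, 0))


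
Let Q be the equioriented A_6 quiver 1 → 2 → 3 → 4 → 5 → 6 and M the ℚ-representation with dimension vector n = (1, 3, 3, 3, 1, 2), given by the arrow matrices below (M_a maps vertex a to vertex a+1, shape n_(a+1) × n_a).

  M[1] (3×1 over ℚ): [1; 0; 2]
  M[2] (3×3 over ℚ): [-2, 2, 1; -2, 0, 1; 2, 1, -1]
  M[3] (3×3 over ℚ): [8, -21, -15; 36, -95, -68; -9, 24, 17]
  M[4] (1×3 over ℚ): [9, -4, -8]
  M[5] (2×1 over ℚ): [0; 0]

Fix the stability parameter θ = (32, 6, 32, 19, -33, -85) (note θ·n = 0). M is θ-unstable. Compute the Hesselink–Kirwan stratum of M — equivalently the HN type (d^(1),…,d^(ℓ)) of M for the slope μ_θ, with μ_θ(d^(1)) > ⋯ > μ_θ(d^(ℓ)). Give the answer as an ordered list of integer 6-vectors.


Interval decomposition of M: I[1,2], I[2,4], I[2,5], I[3,4], I[6,6]^2.
HN type (ℓ=4): μ^(1)=51/2; μ^(2)=19; μ^(3)=6; μ^(4)=-85

((0, 0, 2, 2, 0, 0); (1, 1, 0, 0, 0, 0); (0, 2, 1, 1, 1, 0); (0, 0, 0, 0, 0, 2))


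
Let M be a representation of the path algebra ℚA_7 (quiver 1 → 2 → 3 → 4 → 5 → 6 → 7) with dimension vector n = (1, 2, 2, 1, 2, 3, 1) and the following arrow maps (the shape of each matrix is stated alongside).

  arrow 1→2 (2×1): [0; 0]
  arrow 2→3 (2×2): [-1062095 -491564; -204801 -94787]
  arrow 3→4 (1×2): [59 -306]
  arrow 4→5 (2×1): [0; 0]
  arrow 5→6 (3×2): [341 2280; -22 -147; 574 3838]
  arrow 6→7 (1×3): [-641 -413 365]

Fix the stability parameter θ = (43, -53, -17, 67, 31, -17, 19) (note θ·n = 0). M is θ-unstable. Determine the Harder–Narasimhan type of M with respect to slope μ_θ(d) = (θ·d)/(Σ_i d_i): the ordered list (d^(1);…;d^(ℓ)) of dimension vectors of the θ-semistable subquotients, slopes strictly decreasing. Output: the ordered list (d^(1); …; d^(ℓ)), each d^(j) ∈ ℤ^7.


Via rank(M_{q-1}∘⋯∘M_p): M ≅ I[1,1], I[2,3], I[2,4], I[5,6], I[5,7], I[6,6].
μ_θ-semistable layers: μ^(1)=67; μ^(2)=43; μ^(3)=19; μ^(4)=7; μ^(5)=-17; μ^(6)=-53

((0, 0, 0, 1, 0, 0, 0); (1, 0, 0, 0, 0, 0, 0); (0, 0, 0, 0, 0, 0, 1); (0, 0, 0, 0, 2, 2, 0); (0, 0, 2, 0, 0, 1, 0); (0, 2, 0, 0, 0, 0, 0))


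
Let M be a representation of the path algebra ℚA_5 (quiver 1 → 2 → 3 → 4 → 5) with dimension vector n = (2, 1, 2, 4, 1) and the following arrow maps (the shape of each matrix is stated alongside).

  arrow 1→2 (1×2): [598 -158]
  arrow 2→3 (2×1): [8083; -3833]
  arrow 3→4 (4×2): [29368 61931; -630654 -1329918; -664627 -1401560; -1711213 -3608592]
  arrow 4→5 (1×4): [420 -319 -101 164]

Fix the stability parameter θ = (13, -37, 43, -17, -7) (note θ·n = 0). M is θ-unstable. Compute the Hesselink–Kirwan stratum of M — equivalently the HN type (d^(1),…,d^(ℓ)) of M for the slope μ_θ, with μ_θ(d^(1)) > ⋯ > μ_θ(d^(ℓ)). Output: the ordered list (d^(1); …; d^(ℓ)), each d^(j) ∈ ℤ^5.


Via rank(M_{q-1}∘⋯∘M_p): M ≅ I[1,1], I[1,5], I[3,4], I[4,4]^2.
μ_θ-semistable layers: μ^(1)=13; μ^(2)=19/3; μ^(3)=-12; μ^(4)=-17

((1, 0, 1, 1, 0); (0, 0, 1, 1, 1); (1, 1, 0, 0, 0); (0, 0, 0, 2, 0))
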